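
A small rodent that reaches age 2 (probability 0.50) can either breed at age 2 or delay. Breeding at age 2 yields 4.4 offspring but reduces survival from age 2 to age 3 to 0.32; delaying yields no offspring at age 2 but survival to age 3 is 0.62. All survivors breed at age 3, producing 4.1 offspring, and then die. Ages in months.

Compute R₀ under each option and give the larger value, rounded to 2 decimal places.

breed at age 2: R₀ = 0.50 × (4.4 + 0.32 × 4.1) = 0.50 × 5.7120 = 2.8560
delay to age 3: R₀ = 0.50 × (0.62 × 4.1) = 0.50 × 2.5420 = 1.2710
Higher: breed at age 2 (2.8560).

2.86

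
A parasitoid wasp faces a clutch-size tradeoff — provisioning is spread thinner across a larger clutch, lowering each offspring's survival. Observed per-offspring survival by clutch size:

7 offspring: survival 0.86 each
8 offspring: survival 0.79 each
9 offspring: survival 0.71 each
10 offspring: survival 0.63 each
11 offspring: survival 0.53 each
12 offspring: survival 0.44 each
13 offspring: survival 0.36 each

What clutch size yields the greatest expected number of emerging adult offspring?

9

Expected emerging adult offspring = c × s(c):
  c=7: 7 × 0.86 = 6.020
  c=8: 8 × 0.79 = 6.320
  c=9: 9 × 0.71 = 6.390
  c=10: 10 × 0.63 = 6.300
  c=11: 11 × 0.53 = 5.830
  c=12: 12 × 0.44 = 5.280
  c=13: 13 × 0.36 = 4.680
Maximum at c = 9 (6.390 emerging adult offspring).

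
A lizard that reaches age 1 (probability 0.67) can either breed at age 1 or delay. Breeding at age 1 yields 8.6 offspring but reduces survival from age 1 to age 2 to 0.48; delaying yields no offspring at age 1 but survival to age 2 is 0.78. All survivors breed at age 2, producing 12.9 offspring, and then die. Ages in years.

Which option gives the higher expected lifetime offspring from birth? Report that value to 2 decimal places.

breed at age 1: R₀ = 0.67 × (8.6 + 0.48 × 12.9) = 0.67 × 14.7920 = 9.9106
delay to age 2: R₀ = 0.67 × (0.78 × 12.9) = 0.67 × 10.0620 = 6.7415
Higher: breed at age 1 (9.9106).

9.91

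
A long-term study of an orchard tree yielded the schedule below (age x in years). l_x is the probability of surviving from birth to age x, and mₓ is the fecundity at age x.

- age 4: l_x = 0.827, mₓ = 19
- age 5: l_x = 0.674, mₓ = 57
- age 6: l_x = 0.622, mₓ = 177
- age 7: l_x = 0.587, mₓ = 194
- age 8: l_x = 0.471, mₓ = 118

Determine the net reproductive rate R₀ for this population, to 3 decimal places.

R₀ = Σ l_x mₓ:
  age 4: 0.827 × 19 = 15.7130
  age 5: 0.674 × 57 = 38.4180
  age 6: 0.622 × 177 = 110.0940
  age 7: 0.587 × 194 = 113.8780
  age 8: 0.471 × 118 = 55.5780
R₀ = 15.7130 + 38.4180 + 110.0940 + 113.8780 + 55.5780 = 333.6810

333.681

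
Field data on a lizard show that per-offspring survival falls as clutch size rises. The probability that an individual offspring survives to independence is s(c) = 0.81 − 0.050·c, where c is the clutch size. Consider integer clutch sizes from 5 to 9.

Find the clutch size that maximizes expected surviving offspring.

Expected surviving offspring = c × s(c):
  c=5: 5 × 0.560 = 2.800
  c=6: 6 × 0.510 = 3.060
  c=7: 7 × 0.460 = 3.220
  c=8: 8 × 0.410 = 3.280
  c=9: 9 × 0.360 = 3.240
Maximum at c = 8 (3.280 surviving offspring).

8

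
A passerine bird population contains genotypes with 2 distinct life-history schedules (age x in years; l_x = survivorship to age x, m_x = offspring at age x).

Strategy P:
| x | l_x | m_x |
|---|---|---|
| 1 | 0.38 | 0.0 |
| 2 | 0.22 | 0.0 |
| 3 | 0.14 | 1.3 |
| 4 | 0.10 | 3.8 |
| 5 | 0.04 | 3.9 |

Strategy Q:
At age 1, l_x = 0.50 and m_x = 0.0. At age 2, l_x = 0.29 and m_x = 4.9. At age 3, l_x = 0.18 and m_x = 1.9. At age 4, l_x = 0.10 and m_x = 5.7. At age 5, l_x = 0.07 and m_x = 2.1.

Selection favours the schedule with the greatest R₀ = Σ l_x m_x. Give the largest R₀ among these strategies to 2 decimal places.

Strategy P: R₀ = 0.38×0.0 + 0.22×0.0 + 0.14×1.3 + 0.10×3.8 + 0.04×3.9 = 0.7180
Strategy Q: R₀ = 0.50×0.0 + 0.29×4.9 + 0.18×1.9 + 0.10×5.7 + 0.07×2.1 = 2.4800
Highest R₀: strategy Q with 2.4800.

2.48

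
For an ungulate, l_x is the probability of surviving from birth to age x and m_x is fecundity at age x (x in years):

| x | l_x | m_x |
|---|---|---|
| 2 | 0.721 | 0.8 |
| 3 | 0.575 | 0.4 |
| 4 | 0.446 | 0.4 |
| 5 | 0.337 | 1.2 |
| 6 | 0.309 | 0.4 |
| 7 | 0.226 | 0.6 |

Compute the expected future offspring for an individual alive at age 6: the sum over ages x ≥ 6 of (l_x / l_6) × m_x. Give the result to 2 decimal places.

0.84

l_6 = 0.309. Conditional survival from age 6 to x is l_x / l_6.
  x=6: (0.309/0.309) × 0.4 = 0.4000
  x=7: (0.226/0.309) × 0.6 = 0.4388
Sum = 0.4000 + 0.4388 = 0.8388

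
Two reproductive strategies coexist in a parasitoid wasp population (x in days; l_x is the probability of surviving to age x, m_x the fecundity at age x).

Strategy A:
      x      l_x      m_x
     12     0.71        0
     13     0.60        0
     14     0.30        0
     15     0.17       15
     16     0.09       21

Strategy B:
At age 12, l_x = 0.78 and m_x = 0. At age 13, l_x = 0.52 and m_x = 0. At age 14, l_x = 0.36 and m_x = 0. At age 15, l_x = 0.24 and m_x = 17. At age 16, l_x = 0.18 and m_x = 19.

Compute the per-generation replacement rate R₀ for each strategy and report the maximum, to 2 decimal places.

7.50

Strategy A: R₀ = 0.71×0 + 0.60×0 + 0.30×0 + 0.17×15 + 0.09×21 = 4.4400
Strategy B: R₀ = 0.78×0 + 0.52×0 + 0.36×0 + 0.24×17 + 0.18×19 = 7.5000
Highest R₀: strategy B with 7.5000.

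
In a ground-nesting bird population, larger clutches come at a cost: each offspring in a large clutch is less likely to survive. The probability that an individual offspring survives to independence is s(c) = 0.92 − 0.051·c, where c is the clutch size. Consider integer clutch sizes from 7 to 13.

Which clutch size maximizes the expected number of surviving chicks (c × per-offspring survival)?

Expected surviving chicks = c × s(c):
  c=7: 7 × 0.563 = 3.941
  c=8: 8 × 0.512 = 4.096
  c=9: 9 × 0.461 = 4.149
  c=10: 10 × 0.410 = 4.100
  c=11: 11 × 0.359 = 3.949
  c=12: 12 × 0.308 = 3.696
  c=13: 13 × 0.257 = 3.341
Maximum at c = 9 (4.149 surviving chicks).

9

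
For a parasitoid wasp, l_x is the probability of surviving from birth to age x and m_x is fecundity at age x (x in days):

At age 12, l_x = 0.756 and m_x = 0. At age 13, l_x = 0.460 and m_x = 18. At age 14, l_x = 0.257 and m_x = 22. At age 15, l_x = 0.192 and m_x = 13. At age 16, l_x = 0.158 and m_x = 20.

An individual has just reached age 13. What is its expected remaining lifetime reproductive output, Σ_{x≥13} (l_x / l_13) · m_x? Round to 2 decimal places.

l_13 = 0.460. Conditional survival from age 13 to x is l_x / l_13.
  x=13: (0.460/0.460) × 18 = 18.0000
  x=14: (0.257/0.460) × 22 = 12.2913
  x=15: (0.192/0.460) × 13 = 5.4261
  x=16: (0.158/0.460) × 20 = 6.8696
Sum = 18.0000 + 12.2913 + 5.4261 + 6.8696 = 42.5870

42.59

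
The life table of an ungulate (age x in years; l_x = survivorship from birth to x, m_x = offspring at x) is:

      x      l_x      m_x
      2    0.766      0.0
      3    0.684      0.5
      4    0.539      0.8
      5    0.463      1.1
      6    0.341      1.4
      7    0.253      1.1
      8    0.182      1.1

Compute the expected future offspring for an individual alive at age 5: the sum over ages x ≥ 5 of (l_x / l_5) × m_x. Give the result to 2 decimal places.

l_5 = 0.463. Conditional survival from age 5 to x is l_x / l_5.
  x=5: (0.463/0.463) × 1.1 = 1.1000
  x=6: (0.341/0.463) × 1.4 = 1.0311
  x=7: (0.253/0.463) × 1.1 = 0.6011
  x=8: (0.182/0.463) × 1.1 = 0.4324
Sum = 1.1000 + 1.0311 + 0.6011 + 0.4324 = 3.1646

3.16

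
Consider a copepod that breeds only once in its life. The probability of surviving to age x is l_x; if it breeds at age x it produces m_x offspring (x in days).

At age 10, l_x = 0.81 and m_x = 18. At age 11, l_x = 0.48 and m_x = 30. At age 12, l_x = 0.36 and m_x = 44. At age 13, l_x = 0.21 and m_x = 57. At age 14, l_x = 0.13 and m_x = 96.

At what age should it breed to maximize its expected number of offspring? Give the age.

Expected offspring if breeding at age x = l_x × m_x:
  age 10: 0.81 × 18 = 14.580
  age 11: 0.48 × 30 = 14.400
  age 12: 0.36 × 44 = 15.840
  age 13: 0.21 × 57 = 11.970
  age 14: 0.13 × 96 = 12.480
Maximum at age 12 (15.840).

12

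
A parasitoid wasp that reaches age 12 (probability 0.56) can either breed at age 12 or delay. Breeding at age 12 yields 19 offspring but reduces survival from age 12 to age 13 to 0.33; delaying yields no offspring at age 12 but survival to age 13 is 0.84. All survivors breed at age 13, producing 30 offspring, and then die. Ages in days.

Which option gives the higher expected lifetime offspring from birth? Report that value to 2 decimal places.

breed at age 12: R₀ = 0.56 × (19 + 0.33 × 30) = 0.56 × 28.9000 = 16.1840
delay to age 13: R₀ = 0.56 × (0.84 × 30) = 0.56 × 25.2000 = 14.1120
Higher: breed at age 12 (16.1840).

16.18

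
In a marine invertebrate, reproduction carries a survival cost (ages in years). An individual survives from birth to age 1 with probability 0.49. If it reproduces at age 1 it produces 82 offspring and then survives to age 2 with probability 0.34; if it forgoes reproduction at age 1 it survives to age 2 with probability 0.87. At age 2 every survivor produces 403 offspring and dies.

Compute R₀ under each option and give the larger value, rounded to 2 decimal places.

171.80

breed at age 1: R₀ = 0.49 × (82 + 0.34 × 403) = 0.49 × 219.0200 = 107.3198
delay to age 2: R₀ = 0.49 × (0.87 × 403) = 0.49 × 350.6100 = 171.7989
Higher: delay to age 2 (171.7989).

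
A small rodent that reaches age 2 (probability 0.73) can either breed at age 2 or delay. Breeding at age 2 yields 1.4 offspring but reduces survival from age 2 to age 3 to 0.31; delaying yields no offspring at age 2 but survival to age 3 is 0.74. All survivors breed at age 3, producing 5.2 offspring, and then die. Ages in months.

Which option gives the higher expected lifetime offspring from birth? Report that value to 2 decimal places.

breed at age 2: R₀ = 0.73 × (1.4 + 0.31 × 5.2) = 0.73 × 3.0120 = 2.1988
delay to age 3: R₀ = 0.73 × (0.74 × 5.2) = 0.73 × 3.8480 = 2.8090
Higher: delay to age 3 (2.8090).

2.81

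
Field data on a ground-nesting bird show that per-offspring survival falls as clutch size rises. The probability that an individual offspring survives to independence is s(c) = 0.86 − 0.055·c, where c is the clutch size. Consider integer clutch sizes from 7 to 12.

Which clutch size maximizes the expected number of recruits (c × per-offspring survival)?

Expected recruits = c × s(c):
  c=7: 7 × 0.475 = 3.325
  c=8: 8 × 0.420 = 3.360
  c=9: 9 × 0.365 = 3.285
  c=10: 10 × 0.310 = 3.100
  c=11: 11 × 0.255 = 2.805
  c=12: 12 × 0.200 = 2.400
Maximum at c = 8 (3.360 recruits).

8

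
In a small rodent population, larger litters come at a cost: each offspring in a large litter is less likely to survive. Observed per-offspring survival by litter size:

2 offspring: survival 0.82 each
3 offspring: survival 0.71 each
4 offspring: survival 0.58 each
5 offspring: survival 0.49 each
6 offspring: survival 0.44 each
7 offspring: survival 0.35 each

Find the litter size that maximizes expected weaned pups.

Expected weaned pups = c × s(c):
  c=2: 2 × 0.82 = 1.640
  c=3: 3 × 0.71 = 2.130
  c=4: 4 × 0.58 = 2.320
  c=5: 5 × 0.49 = 2.450
  c=6: 6 × 0.44 = 2.640
  c=7: 7 × 0.35 = 2.450
Maximum at c = 6 (2.640 weaned pups).

6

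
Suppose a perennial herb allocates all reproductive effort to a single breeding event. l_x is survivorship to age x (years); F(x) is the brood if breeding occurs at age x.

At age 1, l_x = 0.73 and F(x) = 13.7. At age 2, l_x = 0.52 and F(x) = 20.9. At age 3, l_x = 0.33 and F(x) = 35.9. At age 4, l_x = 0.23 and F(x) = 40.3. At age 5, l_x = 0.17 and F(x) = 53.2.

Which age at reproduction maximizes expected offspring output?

Expected offspring if breeding at age x = l_x × F(x):
  age 1: 0.73 × 13.7 = 10.001
  age 2: 0.52 × 20.9 = 10.868
  age 3: 0.33 × 35.9 = 11.847
  age 4: 0.23 × 40.3 = 9.269
  age 5: 0.17 × 53.2 = 9.044
Maximum at age 3 (11.847).

3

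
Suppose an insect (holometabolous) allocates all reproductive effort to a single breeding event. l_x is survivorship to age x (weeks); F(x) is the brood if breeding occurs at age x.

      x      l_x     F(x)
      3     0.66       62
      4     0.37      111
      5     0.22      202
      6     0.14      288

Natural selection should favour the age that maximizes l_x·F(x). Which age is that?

Expected offspring if breeding at age x = l_x × F(x):
  age 3: 0.66 × 62 = 40.920
  age 4: 0.37 × 111 = 41.070
  age 5: 0.22 × 202 = 44.440
  age 6: 0.14 × 288 = 40.320
Maximum at age 5 (44.440).

5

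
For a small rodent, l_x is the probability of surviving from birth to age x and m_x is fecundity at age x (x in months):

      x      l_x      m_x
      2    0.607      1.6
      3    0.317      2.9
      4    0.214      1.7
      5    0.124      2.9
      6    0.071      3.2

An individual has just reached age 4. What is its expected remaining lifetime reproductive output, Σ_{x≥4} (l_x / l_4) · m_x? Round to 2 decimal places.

l_4 = 0.214. Conditional survival from age 4 to x is l_x / l_4.
  x=4: (0.214/0.214) × 1.7 = 1.7000
  x=5: (0.124/0.214) × 2.9 = 1.6804
  x=6: (0.071/0.214) × 3.2 = 1.0617
Sum = 1.7000 + 1.6804 + 1.0617 = 4.4421

4.44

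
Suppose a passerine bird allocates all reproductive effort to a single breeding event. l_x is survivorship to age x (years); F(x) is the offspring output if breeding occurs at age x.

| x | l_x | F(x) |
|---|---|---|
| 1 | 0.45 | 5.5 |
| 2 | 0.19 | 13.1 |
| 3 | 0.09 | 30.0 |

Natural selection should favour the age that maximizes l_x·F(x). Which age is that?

Expected offspring if breeding at age x = l_x × F(x):
  age 1: 0.45 × 5.5 = 2.475
  age 2: 0.19 × 13.1 = 2.489
  age 3: 0.09 × 30.0 = 2.700
Maximum at age 3 (2.700).

3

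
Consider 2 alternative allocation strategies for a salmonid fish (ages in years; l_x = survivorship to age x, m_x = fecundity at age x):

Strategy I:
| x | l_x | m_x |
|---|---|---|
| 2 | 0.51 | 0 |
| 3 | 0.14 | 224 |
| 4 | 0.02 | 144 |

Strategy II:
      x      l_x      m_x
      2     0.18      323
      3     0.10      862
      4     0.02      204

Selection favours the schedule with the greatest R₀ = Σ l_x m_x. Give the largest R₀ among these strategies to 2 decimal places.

Strategy I: R₀ = 0.51×0 + 0.14×224 + 0.02×144 = 34.2400
Strategy II: R₀ = 0.18×323 + 0.10×862 + 0.02×204 = 148.4200
Highest R₀: strategy II with 148.4200.

148.42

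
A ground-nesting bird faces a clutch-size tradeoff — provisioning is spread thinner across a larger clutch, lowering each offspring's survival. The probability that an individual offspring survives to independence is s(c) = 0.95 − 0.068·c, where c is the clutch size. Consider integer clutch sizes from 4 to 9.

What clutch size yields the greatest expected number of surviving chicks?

7

Expected surviving chicks = c × s(c):
  c=4: 4 × 0.678 = 2.712
  c=5: 5 × 0.610 = 3.050
  c=6: 6 × 0.542 = 3.252
  c=7: 7 × 0.474 = 3.318
  c=8: 8 × 0.406 = 3.248
  c=9: 9 × 0.338 = 3.042
Maximum at c = 7 (3.318 surviving chicks).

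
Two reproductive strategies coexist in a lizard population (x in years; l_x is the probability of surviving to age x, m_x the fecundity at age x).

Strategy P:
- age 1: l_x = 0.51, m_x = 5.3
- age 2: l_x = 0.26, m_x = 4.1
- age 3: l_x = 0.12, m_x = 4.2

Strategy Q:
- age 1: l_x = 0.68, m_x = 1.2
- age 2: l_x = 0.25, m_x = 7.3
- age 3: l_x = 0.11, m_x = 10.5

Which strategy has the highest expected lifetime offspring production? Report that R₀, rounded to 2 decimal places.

Strategy P: R₀ = 0.51×5.3 + 0.26×4.1 + 0.12×4.2 = 4.2730
Strategy Q: R₀ = 0.68×1.2 + 0.25×7.3 + 0.11×10.5 = 3.7960
Highest R₀: strategy P with 4.2730.

4.27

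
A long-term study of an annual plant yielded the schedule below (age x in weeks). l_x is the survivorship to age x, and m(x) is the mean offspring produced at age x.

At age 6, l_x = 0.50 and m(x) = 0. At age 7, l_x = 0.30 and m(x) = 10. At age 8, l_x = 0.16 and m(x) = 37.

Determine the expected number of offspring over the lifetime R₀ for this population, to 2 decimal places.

R₀ = Σ l_x m(x):
  age 6: 0.50 × 0 = 0.0000
  age 7: 0.30 × 10 = 3.0000
  age 8: 0.16 × 37 = 5.9200
R₀ = 0.0000 + 3.0000 + 5.9200 = 8.9200

8.92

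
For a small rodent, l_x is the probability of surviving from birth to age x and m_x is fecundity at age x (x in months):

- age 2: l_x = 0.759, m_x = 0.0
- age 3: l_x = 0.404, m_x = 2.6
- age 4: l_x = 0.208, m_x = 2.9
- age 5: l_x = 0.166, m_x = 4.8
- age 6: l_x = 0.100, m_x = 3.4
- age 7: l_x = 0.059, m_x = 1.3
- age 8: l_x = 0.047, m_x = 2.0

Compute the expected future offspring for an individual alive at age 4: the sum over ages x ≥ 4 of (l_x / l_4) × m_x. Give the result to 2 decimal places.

l_4 = 0.208. Conditional survival from age 4 to x is l_x / l_4.
  x=4: (0.208/0.208) × 2.9 = 2.9000
  x=5: (0.166/0.208) × 4.8 = 3.8308
  x=6: (0.100/0.208) × 3.4 = 1.6346
  x=7: (0.059/0.208) × 1.3 = 0.3688
  x=8: (0.047/0.208) × 2.0 = 0.4519
Sum = 2.9000 + 3.8308 + 1.6346 + 0.3688 + 0.4519 = 9.1861

9.19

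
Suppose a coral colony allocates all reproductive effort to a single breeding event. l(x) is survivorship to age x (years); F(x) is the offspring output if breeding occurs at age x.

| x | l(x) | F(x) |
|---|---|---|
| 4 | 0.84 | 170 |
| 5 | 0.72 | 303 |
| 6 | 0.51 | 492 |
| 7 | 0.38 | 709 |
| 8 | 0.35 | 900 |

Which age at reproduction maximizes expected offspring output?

Expected offspring if breeding at age x = l(x) × F(x):
  age 4: 0.84 × 170 = 142.800
  age 5: 0.72 × 303 = 218.160
  age 6: 0.51 × 492 = 250.920
  age 7: 0.38 × 709 = 269.420
  age 8: 0.35 × 900 = 315.000
Maximum at age 8 (315.000).

8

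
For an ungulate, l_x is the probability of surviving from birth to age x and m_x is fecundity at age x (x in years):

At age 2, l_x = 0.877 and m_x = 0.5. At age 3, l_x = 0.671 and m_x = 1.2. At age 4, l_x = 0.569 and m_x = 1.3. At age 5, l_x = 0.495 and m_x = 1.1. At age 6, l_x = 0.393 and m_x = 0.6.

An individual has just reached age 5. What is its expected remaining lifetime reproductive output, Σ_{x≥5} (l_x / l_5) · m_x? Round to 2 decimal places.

l_5 = 0.495. Conditional survival from age 5 to x is l_x / l_5.
  x=5: (0.495/0.495) × 1.1 = 1.1000
  x=6: (0.393/0.495) × 0.6 = 0.4764
Sum = 1.1000 + 0.4764 = 1.5764

1.58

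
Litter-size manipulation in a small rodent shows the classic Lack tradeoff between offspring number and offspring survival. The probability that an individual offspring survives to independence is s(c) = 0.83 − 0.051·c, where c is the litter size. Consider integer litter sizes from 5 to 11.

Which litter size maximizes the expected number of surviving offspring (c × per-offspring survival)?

8

Expected surviving offspring = c × s(c):
  c=5: 5 × 0.575 = 2.875
  c=6: 6 × 0.524 = 3.144
  c=7: 7 × 0.473 = 3.311
  c=8: 8 × 0.422 = 3.376
  c=9: 9 × 0.371 = 3.339
  c=10: 10 × 0.320 = 3.200
  c=11: 11 × 0.269 = 2.959
Maximum at c = 8 (3.376 surviving offspring).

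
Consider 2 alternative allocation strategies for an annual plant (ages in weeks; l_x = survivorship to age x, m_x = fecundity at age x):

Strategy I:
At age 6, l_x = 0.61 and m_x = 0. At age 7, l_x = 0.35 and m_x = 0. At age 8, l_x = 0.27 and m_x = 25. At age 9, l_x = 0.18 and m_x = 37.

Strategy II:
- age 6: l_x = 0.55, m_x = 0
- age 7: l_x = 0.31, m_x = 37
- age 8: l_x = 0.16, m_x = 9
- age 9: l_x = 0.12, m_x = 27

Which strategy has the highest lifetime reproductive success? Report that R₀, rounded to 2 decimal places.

Strategy I: R₀ = 0.61×0 + 0.35×0 + 0.27×25 + 0.18×37 = 13.4100
Strategy II: R₀ = 0.55×0 + 0.31×37 + 0.16×9 + 0.12×27 = 16.1500
Highest R₀: strategy II with 16.1500.

16.15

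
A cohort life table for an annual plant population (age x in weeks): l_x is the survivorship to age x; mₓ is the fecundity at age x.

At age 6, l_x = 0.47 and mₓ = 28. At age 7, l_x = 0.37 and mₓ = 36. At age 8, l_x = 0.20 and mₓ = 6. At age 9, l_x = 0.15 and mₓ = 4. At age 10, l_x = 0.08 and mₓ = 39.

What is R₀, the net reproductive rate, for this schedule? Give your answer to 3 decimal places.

R₀ = Σ l_x mₓ:
  age 6: 0.47 × 28 = 13.1600
  age 7: 0.37 × 36 = 13.3200
  age 8: 0.20 × 6 = 1.2000
  age 9: 0.15 × 4 = 0.6000
  age 10: 0.08 × 39 = 3.1200
R₀ = 13.1600 + 13.3200 + 1.2000 + 0.6000 + 3.1200 = 31.4000

31.400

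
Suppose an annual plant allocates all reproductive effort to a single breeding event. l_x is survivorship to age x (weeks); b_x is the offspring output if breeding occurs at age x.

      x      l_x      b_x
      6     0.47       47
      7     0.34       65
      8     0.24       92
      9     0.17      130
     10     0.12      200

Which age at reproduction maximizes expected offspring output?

10

Expected offspring if breeding at age x = l_x × b_x:
  age 6: 0.47 × 47 = 22.090
  age 7: 0.34 × 65 = 22.100
  age 8: 0.24 × 92 = 22.080
  age 9: 0.17 × 130 = 22.100
  age 10: 0.12 × 200 = 24.000
Maximum at age 10 (24.000).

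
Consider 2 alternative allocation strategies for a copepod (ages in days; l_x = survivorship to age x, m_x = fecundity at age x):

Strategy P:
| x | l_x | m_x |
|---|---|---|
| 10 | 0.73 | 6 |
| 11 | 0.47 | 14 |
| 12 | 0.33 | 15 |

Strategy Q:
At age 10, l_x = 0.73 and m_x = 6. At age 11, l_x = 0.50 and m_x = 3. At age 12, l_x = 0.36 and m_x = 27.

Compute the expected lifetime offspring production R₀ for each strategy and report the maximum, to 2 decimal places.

Strategy P: R₀ = 0.73×6 + 0.47×14 + 0.33×15 = 15.9100
Strategy Q: R₀ = 0.73×6 + 0.50×3 + 0.36×27 = 15.6000
Highest R₀: strategy P with 15.9100.

15.91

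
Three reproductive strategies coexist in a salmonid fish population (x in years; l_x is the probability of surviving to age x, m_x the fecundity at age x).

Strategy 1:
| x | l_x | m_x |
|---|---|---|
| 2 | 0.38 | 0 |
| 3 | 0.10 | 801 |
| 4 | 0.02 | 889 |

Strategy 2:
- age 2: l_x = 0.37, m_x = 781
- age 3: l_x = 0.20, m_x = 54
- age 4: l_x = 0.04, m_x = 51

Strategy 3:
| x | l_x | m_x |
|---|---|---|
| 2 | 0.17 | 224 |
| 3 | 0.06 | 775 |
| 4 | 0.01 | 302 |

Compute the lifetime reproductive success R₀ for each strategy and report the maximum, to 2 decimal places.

Strategy 1: R₀ = 0.38×0 + 0.10×801 + 0.02×889 = 97.8800
Strategy 2: R₀ = 0.37×781 + 0.20×54 + 0.04×51 = 301.8100
Strategy 3: R₀ = 0.17×224 + 0.06×775 + 0.01×302 = 87.6000
Highest R₀: strategy 2 with 301.8100.

301.81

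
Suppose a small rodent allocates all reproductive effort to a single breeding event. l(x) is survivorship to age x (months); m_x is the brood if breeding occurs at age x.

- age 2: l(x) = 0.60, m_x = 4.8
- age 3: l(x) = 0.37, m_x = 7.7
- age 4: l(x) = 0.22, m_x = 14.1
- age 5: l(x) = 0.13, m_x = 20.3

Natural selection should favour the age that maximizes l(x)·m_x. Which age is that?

Expected offspring if breeding at age x = l(x) × m_x:
  age 2: 0.60 × 4.8 = 2.880
  age 3: 0.37 × 7.7 = 2.849
  age 4: 0.22 × 14.1 = 3.102
  age 5: 0.13 × 20.3 = 2.639
Maximum at age 4 (3.102).

4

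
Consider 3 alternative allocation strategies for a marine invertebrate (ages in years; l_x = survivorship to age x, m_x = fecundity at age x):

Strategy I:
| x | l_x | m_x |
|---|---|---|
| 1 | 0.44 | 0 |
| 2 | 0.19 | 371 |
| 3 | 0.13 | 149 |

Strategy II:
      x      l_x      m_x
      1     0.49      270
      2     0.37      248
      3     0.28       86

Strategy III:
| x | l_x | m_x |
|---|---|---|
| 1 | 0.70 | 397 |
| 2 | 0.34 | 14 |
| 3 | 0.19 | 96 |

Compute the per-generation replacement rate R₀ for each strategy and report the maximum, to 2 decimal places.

300.90

Strategy I: R₀ = 0.44×0 + 0.19×371 + 0.13×149 = 89.8600
Strategy II: R₀ = 0.49×270 + 0.37×248 + 0.28×86 = 248.1400
Strategy III: R₀ = 0.70×397 + 0.34×14 + 0.19×96 = 300.9000
Highest R₀: strategy III with 300.9000.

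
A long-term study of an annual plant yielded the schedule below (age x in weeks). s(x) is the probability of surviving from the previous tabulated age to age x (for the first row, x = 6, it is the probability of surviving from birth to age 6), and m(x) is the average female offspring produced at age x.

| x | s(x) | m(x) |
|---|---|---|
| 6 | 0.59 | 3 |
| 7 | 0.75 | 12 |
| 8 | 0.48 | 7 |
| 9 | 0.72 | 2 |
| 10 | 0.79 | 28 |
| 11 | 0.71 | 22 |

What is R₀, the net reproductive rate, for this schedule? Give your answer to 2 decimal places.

14.14

Survivorship from birth: l_x = s_6·s_7·…·s_x.
  l_6 = 0.59000
  l_7 = 0.44250
  l_8 = 0.21240
  l_9 = 0.15293
  l_10 = 0.12081
  l_11 = 0.08578
R₀ = Σ l_x m(x):
  age 6: 0.59000 × 3 = 1.7700
  age 7: 0.44250 × 12 = 5.3100
  age 8: 0.21240 × 7 = 1.4868
  age 9: 0.15293 × 2 = 0.3059
  age 10: 0.12081 × 28 = 3.3827
  age 11: 0.08578 × 22 = 1.8872
R₀ = 1.7700 + 5.3100 + 1.4868 + 0.3059 + 3.3827 + 1.8872 = 14.1425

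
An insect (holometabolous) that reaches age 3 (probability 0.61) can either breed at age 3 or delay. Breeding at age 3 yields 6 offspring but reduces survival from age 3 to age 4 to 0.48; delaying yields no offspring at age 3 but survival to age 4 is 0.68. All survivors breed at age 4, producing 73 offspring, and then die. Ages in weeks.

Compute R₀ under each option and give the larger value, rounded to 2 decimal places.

breed at age 3: R₀ = 0.61 × (6 + 0.48 × 73) = 0.61 × 41.0400 = 25.0344
delay to age 4: R₀ = 0.61 × (0.68 × 73) = 0.61 × 49.6400 = 30.2804
Higher: delay to age 4 (30.2804).

30.28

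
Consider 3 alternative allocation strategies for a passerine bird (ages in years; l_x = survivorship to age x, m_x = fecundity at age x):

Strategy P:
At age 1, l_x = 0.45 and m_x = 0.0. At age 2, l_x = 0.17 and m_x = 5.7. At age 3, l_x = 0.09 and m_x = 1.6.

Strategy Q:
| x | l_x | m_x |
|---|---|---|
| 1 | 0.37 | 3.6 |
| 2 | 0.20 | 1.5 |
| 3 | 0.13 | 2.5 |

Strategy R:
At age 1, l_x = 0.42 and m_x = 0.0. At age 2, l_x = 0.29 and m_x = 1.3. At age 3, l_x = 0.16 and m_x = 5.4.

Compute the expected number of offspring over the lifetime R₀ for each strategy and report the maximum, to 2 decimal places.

1.96

Strategy P: R₀ = 0.45×0.0 + 0.17×5.7 + 0.09×1.6 = 1.1130
Strategy Q: R₀ = 0.37×3.6 + 0.20×1.5 + 0.13×2.5 = 1.9570
Strategy R: R₀ = 0.42×0.0 + 0.29×1.3 + 0.16×5.4 = 1.2410
Highest R₀: strategy Q with 1.9570.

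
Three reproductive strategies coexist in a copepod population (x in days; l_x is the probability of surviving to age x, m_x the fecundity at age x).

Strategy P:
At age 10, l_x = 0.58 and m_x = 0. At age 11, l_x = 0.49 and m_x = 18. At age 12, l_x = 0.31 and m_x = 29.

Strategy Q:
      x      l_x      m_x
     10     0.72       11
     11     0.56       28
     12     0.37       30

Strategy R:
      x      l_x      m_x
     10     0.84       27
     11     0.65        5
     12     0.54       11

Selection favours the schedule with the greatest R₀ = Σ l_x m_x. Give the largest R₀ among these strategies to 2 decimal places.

Strategy P: R₀ = 0.58×0 + 0.49×18 + 0.31×29 = 17.8100
Strategy Q: R₀ = 0.72×11 + 0.56×28 + 0.37×30 = 34.7000
Strategy R: R₀ = 0.84×27 + 0.65×5 + 0.54×11 = 31.8700
Highest R₀: strategy Q with 34.7000.

34.70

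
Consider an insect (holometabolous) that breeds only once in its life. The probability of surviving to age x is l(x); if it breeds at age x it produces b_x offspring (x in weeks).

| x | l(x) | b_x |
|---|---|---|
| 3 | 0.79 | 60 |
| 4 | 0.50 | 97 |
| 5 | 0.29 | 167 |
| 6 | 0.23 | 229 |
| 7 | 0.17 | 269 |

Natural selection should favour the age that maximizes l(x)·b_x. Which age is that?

Expected offspring if breeding at age x = l(x) × b_x:
  age 3: 0.79 × 60 = 47.400
  age 4: 0.50 × 97 = 48.500
  age 5: 0.29 × 167 = 48.430
  age 6: 0.23 × 229 = 52.670
  age 7: 0.17 × 269 = 45.730
Maximum at age 6 (52.670).

6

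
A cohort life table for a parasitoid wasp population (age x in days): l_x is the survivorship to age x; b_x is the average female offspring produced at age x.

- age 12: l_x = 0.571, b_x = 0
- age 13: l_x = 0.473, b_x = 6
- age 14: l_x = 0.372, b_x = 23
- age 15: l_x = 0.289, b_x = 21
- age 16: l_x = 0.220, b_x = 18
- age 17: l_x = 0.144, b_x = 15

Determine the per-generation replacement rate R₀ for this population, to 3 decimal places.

23.583

R₀ = Σ l_x b_x:
  age 12: 0.571 × 0 = 0.0000
  age 13: 0.473 × 6 = 2.8380
  age 14: 0.372 × 23 = 8.5560
  age 15: 0.289 × 21 = 6.0690
  age 16: 0.220 × 18 = 3.9600
  age 17: 0.144 × 15 = 2.1600
R₀ = 0.0000 + 2.8380 + 8.5560 + 6.0690 + 3.9600 + 2.1600 = 23.5830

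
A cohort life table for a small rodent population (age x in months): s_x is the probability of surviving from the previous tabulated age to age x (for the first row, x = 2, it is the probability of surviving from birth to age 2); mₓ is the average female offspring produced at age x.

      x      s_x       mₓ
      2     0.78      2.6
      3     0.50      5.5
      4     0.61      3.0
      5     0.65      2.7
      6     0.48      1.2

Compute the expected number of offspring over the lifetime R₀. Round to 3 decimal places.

Survivorship from birth: l_x = s_2·s_3·…·s_x.
  l_2 = 0.78000
  l_3 = 0.39000
  l_4 = 0.23790
  l_5 = 0.15463
  l_6 = 0.07422
R₀ = Σ l_x mₓ:
  age 2: 0.78000 × 2.6 = 2.0280
  age 3: 0.39000 × 5.5 = 2.1450
  age 4: 0.23790 × 3.0 = 0.7137
  age 5: 0.15463 × 2.7 = 0.4175
  age 6: 0.07422 × 1.2 = 0.0891
R₀ = 2.0280 + 2.1450 + 0.7137 + 0.4175 + 0.0891 = 5.3933

5.393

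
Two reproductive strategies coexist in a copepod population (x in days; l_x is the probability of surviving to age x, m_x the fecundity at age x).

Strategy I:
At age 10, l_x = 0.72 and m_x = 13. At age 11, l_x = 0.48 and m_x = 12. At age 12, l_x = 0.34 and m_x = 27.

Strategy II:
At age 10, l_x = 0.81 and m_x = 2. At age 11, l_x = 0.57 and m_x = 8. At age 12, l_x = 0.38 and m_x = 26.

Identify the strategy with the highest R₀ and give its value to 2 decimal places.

24.30

Strategy I: R₀ = 0.72×13 + 0.48×12 + 0.34×27 = 24.3000
Strategy II: R₀ = 0.81×2 + 0.57×8 + 0.38×26 = 16.0600
Highest R₀: strategy I with 24.3000.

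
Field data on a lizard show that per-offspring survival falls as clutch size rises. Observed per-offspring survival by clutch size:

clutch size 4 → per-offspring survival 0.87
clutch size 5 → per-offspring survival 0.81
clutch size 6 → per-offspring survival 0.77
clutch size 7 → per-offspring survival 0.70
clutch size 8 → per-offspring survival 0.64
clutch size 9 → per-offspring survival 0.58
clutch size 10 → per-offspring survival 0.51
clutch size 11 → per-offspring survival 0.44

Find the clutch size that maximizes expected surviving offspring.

9

Expected surviving offspring = c × s(c):
  c=4: 4 × 0.87 = 3.480
  c=5: 5 × 0.81 = 4.050
  c=6: 6 × 0.77 = 4.620
  c=7: 7 × 0.70 = 4.900
  c=8: 8 × 0.64 = 5.120
  c=9: 9 × 0.58 = 5.220
  c=10: 10 × 0.51 = 5.100
  c=11: 11 × 0.44 = 4.840
Maximum at c = 9 (5.220 surviving offspring).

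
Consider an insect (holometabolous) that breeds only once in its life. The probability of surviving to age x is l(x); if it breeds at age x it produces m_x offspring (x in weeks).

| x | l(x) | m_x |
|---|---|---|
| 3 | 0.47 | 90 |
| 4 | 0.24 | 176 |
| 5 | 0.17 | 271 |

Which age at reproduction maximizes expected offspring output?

5

Expected offspring if breeding at age x = l(x) × m_x:
  age 3: 0.47 × 90 = 42.300
  age 4: 0.24 × 176 = 42.240
  age 5: 0.17 × 271 = 46.070
Maximum at age 5 (46.070).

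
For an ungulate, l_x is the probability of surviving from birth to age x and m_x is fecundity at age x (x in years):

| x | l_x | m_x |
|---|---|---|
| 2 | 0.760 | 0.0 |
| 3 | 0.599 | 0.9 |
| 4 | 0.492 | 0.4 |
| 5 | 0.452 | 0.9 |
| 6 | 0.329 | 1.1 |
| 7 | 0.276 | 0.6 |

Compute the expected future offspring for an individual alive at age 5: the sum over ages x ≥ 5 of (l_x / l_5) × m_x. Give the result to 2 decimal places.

l_5 = 0.452. Conditional survival from age 5 to x is l_x / l_5.
  x=5: (0.452/0.452) × 0.9 = 0.9000
  x=6: (0.329/0.452) × 1.1 = 0.8007
  x=7: (0.276/0.452) × 0.6 = 0.3664
Sum = 0.9000 + 0.8007 + 0.3664 = 2.0670

2.07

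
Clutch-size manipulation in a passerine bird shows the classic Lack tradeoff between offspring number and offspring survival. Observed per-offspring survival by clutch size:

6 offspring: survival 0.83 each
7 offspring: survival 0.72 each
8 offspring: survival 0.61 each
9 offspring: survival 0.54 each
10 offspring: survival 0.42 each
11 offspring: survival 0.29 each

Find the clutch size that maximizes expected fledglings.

7

Expected fledglings = c × s(c):
  c=6: 6 × 0.83 = 4.980
  c=7: 7 × 0.72 = 5.040
  c=8: 8 × 0.61 = 4.880
  c=9: 9 × 0.54 = 4.860
  c=10: 10 × 0.42 = 4.200
  c=11: 11 × 0.29 = 3.190
Maximum at c = 7 (5.040 fledglings).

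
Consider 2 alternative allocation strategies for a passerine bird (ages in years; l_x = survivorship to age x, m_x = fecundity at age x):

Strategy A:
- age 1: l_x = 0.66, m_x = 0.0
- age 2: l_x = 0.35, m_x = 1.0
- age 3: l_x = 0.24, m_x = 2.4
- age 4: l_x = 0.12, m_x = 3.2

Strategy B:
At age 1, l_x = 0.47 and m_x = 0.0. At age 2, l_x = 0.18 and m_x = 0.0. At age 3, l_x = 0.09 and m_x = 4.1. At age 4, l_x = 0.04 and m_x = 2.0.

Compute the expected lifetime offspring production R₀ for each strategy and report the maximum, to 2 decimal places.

1.31

Strategy A: R₀ = 0.66×0.0 + 0.35×1.0 + 0.24×2.4 + 0.12×3.2 = 1.3100
Strategy B: R₀ = 0.47×0.0 + 0.18×0.0 + 0.09×4.1 + 0.04×2.0 = 0.4490
Highest R₀: strategy A with 1.3100.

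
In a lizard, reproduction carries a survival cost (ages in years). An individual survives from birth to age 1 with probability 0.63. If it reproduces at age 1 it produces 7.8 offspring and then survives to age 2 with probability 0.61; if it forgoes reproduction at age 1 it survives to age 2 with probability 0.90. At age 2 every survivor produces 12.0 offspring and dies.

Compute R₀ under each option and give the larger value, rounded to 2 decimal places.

breed at age 1: R₀ = 0.63 × (7.8 + 0.61 × 12.0) = 0.63 × 15.1200 = 9.5256
delay to age 2: R₀ = 0.63 × (0.90 × 12.0) = 0.63 × 10.8000 = 6.8040
Higher: breed at age 1 (9.5256).

9.53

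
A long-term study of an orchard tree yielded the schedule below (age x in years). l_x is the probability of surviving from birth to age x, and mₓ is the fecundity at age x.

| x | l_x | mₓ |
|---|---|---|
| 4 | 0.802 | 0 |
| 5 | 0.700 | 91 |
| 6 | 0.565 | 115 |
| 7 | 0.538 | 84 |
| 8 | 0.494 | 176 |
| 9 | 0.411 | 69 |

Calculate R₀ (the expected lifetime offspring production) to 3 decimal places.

R₀ = Σ l_x mₓ:
  age 4: 0.802 × 0 = 0.0000
  age 5: 0.700 × 91 = 63.7000
  age 6: 0.565 × 115 = 64.9750
  age 7: 0.538 × 84 = 45.1920
  age 8: 0.494 × 176 = 86.9440
  age 9: 0.411 × 69 = 28.3590
R₀ = 0.0000 + 63.7000 + 64.9750 + 45.1920 + 86.9440 + 28.3590 = 289.1700

289.170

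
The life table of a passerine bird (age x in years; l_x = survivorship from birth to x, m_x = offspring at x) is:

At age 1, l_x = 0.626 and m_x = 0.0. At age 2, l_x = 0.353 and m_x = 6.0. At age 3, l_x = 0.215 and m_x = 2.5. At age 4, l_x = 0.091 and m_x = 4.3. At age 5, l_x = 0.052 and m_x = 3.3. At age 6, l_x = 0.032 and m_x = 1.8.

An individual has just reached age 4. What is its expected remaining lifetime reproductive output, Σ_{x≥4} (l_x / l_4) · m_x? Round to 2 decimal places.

l_4 = 0.091. Conditional survival from age 4 to x is l_x / l_4.
  x=4: (0.091/0.091) × 4.3 = 4.3000
  x=5: (0.052/0.091) × 3.3 = 1.8857
  x=6: (0.032/0.091) × 1.8 = 0.6330
Sum = 4.3000 + 1.8857 + 0.6330 = 6.8187

6.82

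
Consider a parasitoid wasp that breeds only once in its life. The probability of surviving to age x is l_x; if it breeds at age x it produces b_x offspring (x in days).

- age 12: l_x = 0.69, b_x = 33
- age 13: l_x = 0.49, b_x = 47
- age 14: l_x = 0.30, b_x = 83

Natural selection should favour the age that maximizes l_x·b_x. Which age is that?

Expected offspring if breeding at age x = l_x × b_x:
  age 12: 0.69 × 33 = 22.770
  age 13: 0.49 × 47 = 23.030
  age 14: 0.30 × 83 = 24.900
Maximum at age 14 (24.900).

14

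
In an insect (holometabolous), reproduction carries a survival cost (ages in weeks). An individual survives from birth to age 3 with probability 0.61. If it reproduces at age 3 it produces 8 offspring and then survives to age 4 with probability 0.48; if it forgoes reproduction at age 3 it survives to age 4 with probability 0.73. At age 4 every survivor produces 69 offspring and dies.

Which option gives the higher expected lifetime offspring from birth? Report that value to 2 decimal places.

breed at age 3: R₀ = 0.61 × (8 + 0.48 × 69) = 0.61 × 41.1200 = 25.0832
delay to age 4: R₀ = 0.61 × (0.73 × 69) = 0.61 × 50.3700 = 30.7257
Higher: delay to age 4 (30.7257).

30.73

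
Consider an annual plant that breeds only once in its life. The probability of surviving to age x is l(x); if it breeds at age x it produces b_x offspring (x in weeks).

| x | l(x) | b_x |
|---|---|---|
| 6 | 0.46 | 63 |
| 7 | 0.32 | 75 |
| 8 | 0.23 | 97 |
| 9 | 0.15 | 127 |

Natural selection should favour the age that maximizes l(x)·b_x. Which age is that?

Expected offspring if breeding at age x = l(x) × b_x:
  age 6: 0.46 × 63 = 28.980
  age 7: 0.32 × 75 = 24.000
  age 8: 0.23 × 97 = 22.310
  age 9: 0.15 × 127 = 19.050
Maximum at age 6 (28.980).

6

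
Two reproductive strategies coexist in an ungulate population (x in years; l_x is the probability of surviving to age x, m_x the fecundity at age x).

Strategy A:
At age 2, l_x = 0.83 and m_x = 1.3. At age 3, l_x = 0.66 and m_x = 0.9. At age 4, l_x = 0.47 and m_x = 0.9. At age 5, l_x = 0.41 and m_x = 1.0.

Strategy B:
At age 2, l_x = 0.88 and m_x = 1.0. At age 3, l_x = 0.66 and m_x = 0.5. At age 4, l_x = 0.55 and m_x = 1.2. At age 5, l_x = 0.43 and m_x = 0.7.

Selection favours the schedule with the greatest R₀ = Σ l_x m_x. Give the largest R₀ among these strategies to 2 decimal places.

2.51

Strategy A: R₀ = 0.83×1.3 + 0.66×0.9 + 0.47×0.9 + 0.41×1.0 = 2.5060
Strategy B: R₀ = 0.88×1.0 + 0.66×0.5 + 0.55×1.2 + 0.43×0.7 = 2.1710
Highest R₀: strategy A with 2.5060.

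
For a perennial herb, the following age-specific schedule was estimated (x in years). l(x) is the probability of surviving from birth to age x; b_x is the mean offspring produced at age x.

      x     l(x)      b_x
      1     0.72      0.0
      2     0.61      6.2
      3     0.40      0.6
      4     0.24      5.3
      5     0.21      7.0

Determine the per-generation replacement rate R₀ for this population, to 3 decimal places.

6.764

R₀ = Σ l(x) b_x:
  age 1: 0.72 × 0.0 = 0.0000
  age 2: 0.61 × 6.2 = 3.7820
  age 3: 0.40 × 0.6 = 0.2400
  age 4: 0.24 × 5.3 = 1.2720
  age 5: 0.21 × 7.0 = 1.4700
R₀ = 0.0000 + 3.7820 + 0.2400 + 1.2720 + 1.4700 = 6.7640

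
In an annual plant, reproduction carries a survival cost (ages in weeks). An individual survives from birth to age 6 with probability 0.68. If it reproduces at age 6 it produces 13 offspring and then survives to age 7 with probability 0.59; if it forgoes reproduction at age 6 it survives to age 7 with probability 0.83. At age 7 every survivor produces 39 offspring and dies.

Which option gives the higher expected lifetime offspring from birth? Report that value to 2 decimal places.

breed at age 6: R₀ = 0.68 × (13 + 0.59 × 39) = 0.68 × 36.0100 = 24.4868
delay to age 7: R₀ = 0.68 × (0.83 × 39) = 0.68 × 32.3700 = 22.0116
Higher: breed at age 6 (24.4868).

24.49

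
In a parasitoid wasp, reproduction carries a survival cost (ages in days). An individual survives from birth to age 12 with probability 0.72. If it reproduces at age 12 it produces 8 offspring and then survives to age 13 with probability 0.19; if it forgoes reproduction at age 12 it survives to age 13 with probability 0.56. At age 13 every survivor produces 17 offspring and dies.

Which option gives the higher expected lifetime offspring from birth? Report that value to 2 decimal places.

breed at age 12: R₀ = 0.72 × (8 + 0.19 × 17) = 0.72 × 11.2300 = 8.0856
delay to age 13: R₀ = 0.72 × (0.56 × 17) = 0.72 × 9.5200 = 6.8544
Higher: breed at age 12 (8.0856).

8.09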